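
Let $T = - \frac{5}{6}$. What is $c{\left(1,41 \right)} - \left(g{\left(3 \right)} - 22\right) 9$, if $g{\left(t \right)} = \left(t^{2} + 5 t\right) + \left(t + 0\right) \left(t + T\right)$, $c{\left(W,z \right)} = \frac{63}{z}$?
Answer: $- \frac{6147}{82} \approx -74.963$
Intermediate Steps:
$T = - \frac{5}{6}$ ($T = \left(-5\right) \frac{1}{6} = - \frac{5}{6} \approx -0.83333$)
$g{\left(t \right)} = t^{2} + 5 t + t \left(- \frac{5}{6} + t\right)$ ($g{\left(t \right)} = \left(t^{2} + 5 t\right) + \left(t + 0\right) \left(t - \frac{5}{6}\right) = \left(t^{2} + 5 t\right) + t \left(- \frac{5}{6} + t\right) = t^{2} + 5 t + t \left(- \frac{5}{6} + t\right)$)
$c{\left(1,41 \right)} - \left(g{\left(3 \right)} - 22\right) 9 = \frac{63}{41} - \left(\frac{1}{6} \cdot 3 \left(25 + 12 \cdot 3\right) - 22\right) 9 = 63 \cdot \frac{1}{41} - \left(\frac{1}{6} \cdot 3 \left(25 + 36\right) - 22\right) 9 = \frac{63}{41} - \left(\frac{1}{6} \cdot 3 \cdot 61 - 22\right) 9 = \frac{63}{41} - \left(\frac{61}{2} - 22\right) 9 = \frac{63}{41} - \frac{17}{2} \cdot 9 = \frac{63}{41} - \frac{153}{2} = - \frac{6147}{82}$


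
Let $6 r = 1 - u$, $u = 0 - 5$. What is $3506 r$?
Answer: $3506$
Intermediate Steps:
$u = -5$
$r = 1$ ($r = \frac{1 - -5}{6} = \frac{1 + 5}{6} = \frac{1}{6} \cdot 6 = 1$)
$3506 r = 3506 \cdot 1 = 3506$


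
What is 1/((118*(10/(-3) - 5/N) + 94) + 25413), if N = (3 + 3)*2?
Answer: 2/50129 ≈ 3.9897e-5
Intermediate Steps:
N = 12 (N = 6*2 = 12)
1/((118*(10/(-3) - 5/N) + 94) + 25413) = 1/((118*(10/(-3) - 5/12) + 94) + 25413) = 1/((118*(10*(-1/3) - 5*1/12) + 94) + 25413) = 1/((118*(-10/3 - 5/12) + 94) + 25413) = 1/((118*(-15/4) + 94) + 25413) = 1/((-885/2 + 94) + 25413) = 1/(-697/2 + 25413) = 1/(50129/2) = 2/50129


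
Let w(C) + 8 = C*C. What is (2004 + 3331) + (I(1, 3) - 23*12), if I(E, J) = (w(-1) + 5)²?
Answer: 5063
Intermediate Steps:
w(C) = -8 + C² (w(C) = -8 + C*C = -8 + C²)
I(E, J) = 4 (I(E, J) = ((-8 + (-1)²) + 5)² = ((-8 + 1) + 5)² = (-7 + 5)² = (-2)² = 4)
(2004 + 3331) + (I(1, 3) - 23*12) = (2004 + 3331) + (4 - 23*12) = 5335 + (4 - 276) = 5335 - 272 = 5063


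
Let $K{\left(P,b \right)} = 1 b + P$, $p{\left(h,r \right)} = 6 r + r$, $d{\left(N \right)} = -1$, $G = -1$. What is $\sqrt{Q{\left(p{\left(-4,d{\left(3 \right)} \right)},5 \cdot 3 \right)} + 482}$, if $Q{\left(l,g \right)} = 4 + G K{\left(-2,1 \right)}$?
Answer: $\sqrt{487} \approx 22.068$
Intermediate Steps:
$p{\left(h,r \right)} = 7 r$
$K{\left(P,b \right)} = P + b$ ($K{\left(P,b \right)} = b + P = P + b$)
$Q{\left(l,g \right)} = 5$ ($Q{\left(l,g \right)} = 4 - \left(-2 + 1\right) = 4 - -1 = 4 + 1 = 5$)
$\sqrt{Q{\left(p{\left(-4,d{\left(3 \right)} \right)},5 \cdot 3 \right)} + 482} = \sqrt{5 + 482} = \sqrt{487}$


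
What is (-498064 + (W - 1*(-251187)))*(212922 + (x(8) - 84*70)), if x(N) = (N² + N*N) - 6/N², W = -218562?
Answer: -3085598527843/32 ≈ -9.6425e+10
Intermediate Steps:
x(N) = -6/N² + 2*N² (x(N) = (N² + N²) - 6/N² = 2*N² - 6/N² = -6/N² + 2*N²)
(-498064 + (W - 1*(-251187)))*(212922 + (x(8) - 84*70)) = (-498064 + (-218562 - 1*(-251187)))*(212922 + (2*(-3 + 8⁴)/8² - 84*70)) = (-498064 + (-218562 + 251187))*(212922 + (2*(1/64)*(-3 + 4096) - 5880)) = (-498064 + 32625)*(212922 + (2*(1/64)*4093 - 5880)) = -465439*(212922 + (4093/32 - 5880)) = -465439*(212922 - 184067/32) = -465439*6629437/32 = -3085598527843/32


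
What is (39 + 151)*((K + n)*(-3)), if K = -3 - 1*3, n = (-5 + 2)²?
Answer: -1710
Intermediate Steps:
n = 9 (n = (-3)² = 9)
K = -6 (K = -3 - 3 = -6)
(39 + 151)*((K + n)*(-3)) = (39 + 151)*((-6 + 9)*(-3)) = 190*(3*(-3)) = 190*(-9) = -1710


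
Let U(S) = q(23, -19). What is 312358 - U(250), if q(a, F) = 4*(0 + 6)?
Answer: 312334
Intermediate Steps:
q(a, F) = 24 (q(a, F) = 4*6 = 24)
U(S) = 24
312358 - U(250) = 312358 - 1*24 = 312358 - 24 = 312334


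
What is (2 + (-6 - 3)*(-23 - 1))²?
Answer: 47524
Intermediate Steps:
(2 + (-6 - 3)*(-23 - 1))² = (2 - 9*(-24))² = (2 + 216)² = 218² = 47524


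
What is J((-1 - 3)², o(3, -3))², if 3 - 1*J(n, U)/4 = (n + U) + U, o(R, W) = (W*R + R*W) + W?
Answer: 13456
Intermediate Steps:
o(R, W) = W + 2*R*W (o(R, W) = (R*W + R*W) + W = 2*R*W + W = W + 2*R*W)
J(n, U) = 12 - 8*U - 4*n (J(n, U) = 12 - 4*((n + U) + U) = 12 - 4*((U + n) + U) = 12 - 4*(n + 2*U) = 12 + (-8*U - 4*n) = 12 - 8*U - 4*n)
J((-1 - 3)², o(3, -3))² = (12 - (-24)*(1 + 2*3) - 4*(-1 - 3)²)² = (12 - (-24)*(1 + 6) - 4*(-4)²)² = (12 - (-24)*7 - 4*16)² = (12 - 8*(-21) - 64)² = (12 + 168 - 64)² = 116² = 13456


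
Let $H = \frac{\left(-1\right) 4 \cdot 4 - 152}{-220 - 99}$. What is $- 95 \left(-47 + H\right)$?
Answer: $\frac{1408375}{319} \approx 4415.0$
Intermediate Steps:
$H = \frac{168}{319}$ ($H = \frac{\left(-4\right) 4 - 152}{-319} = \left(-16 - 152\right) \left(- \frac{1}{319}\right) = \left(-168\right) \left(- \frac{1}{319}\right) = \frac{168}{319} \approx 0.52665$)
$- 95 \left(-47 + H\right) = - 95 \left(-47 + \frac{168}{319}\right) = \left(-95\right) \left(- \frac{14825}{319}\right) = \frac{1408375}{319}$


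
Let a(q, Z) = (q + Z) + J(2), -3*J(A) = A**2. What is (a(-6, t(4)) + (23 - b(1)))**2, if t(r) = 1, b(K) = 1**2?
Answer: 2209/9 ≈ 245.44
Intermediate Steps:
J(A) = -A**2/3
b(K) = 1
a(q, Z) = -4/3 + Z + q (a(q, Z) = (q + Z) - 1/3*2**2 = (Z + q) - 1/3*4 = (Z + q) - 4/3 = -4/3 + Z + q)
(a(-6, t(4)) + (23 - b(1)))**2 = ((-4/3 + 1 - 6) + (23 - 1*1))**2 = (-19/3 + (23 - 1))**2 = (-19/3 + 22)**2 = (47/3)**2 = 2209/9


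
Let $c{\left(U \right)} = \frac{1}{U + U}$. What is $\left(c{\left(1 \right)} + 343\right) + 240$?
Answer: $\frac{1167}{2} \approx 583.5$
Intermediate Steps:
$c{\left(U \right)} = \frac{1}{2 U}$
$\left(c{\left(1 \right)} + 343\right) + 240 = \left(\frac{1}{2 \cdot 1} + 343\right) + 240 = \left(\frac{1}{2} \cdot 1 + 343\right) + 240 = \left(\frac{1}{2} + 343\right) + 240 = \frac{687}{2} + 240 = \frac{1167}{2}$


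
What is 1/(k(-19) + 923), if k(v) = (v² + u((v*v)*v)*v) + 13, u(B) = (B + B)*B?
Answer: -1/1787742181 ≈ -5.5936e-10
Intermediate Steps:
u(B) = 2*B² (u(B) = (2*B)*B = 2*B²)
k(v) = 13 + v² + 2*v⁷ (k(v) = (v² + (2*((v*v)*v)²)*v) + 13 = (v² + (2*(v²*v)²)*v) + 13 = (v² + (2*(v³)²)*v) + 13 = (v² + (2*v⁶)*v) + 13 = (v² + 2*v⁷) + 13 = 13 + v² + 2*v⁷)
1/(k(-19) + 923) = 1/((13 + (-19)² + 2*(-19)⁷) + 923) = 1/((13 + 361 + 2*(-893871739)) + 923) = 1/((13 + 361 - 1787743478) + 923) = 1/(-1787743104 + 923) = 1/(-1787742181) = -1/1787742181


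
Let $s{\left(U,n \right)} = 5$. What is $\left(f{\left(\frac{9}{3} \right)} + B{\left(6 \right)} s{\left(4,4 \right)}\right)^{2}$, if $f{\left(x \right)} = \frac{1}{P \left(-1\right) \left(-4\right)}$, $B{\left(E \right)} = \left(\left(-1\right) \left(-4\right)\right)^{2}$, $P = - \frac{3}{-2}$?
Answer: $\frac{231361}{36} \approx 6426.7$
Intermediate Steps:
$P = \frac{3}{2}$ ($P = \left(-3\right) \left(- \frac{1}{2}\right) = \frac{3}{2} \approx 1.5$)
$B{\left(E \right)} = 16$ ($B{\left(E \right)} = 4^{2} = 16$)
$f{\left(x \right)} = \frac{1}{6}$ ($f{\left(x \right)} = \frac{1}{\frac{3}{2} \left(-1\right) \left(-4\right)} = \frac{1}{\left(- \frac{3}{2}\right) \left(-4\right)} = \frac{1}{6}$)
$\left(f{\left(\frac{9}{3} \right)} + B{\left(6 \right)} s{\left(4,4 \right)}\right)^{2} = \left(\frac{1}{6} + 16 \cdot 5\right)^{2} = \left(\frac{1}{6} + 80\right)^{2} = \left(\frac{481}{6}\right)^{2} = \frac{231361}{36}$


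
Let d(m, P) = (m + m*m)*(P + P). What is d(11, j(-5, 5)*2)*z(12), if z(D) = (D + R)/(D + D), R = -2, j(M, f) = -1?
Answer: -220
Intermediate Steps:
z(D) = (-2 + D)/(2*D) (z(D) = (D - 2)/(D + D) = (-2 + D)/((2*D)) = (-2 + D)*(1/(2*D)) = (-2 + D)/(2*D))
d(m, P) = 2*P*(m + m²) (d(m, P) = (m + m²)*(2*P) = 2*P*(m + m²))
d(11, j(-5, 5)*2)*z(12) = (2*(-1*2)*11*(1 + 11))*((½)*(-2 + 12)/12) = (2*(-2)*11*12)*((½)*(1/12)*10) = -528*5/12 = -220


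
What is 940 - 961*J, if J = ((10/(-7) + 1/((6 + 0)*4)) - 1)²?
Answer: -127999201/28224 ≈ -4535.1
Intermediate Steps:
J = 160801/28224 (J = ((10*(-⅐) + (¼)/6) - 1)² = ((-10/7 + (⅙)*(¼)) - 1)² = ((-10/7 + 1/24) - 1)² = (-233/168 - 1)² = (-401/168)² = 160801/28224 ≈ 5.6973)
940 - 961*J = 940 - 961*160801/28224 = 940 - 154529761/28224 = -127999201/28224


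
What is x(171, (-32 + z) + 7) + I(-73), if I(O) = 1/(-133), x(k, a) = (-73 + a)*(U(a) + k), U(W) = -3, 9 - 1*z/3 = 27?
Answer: -3396289/133 ≈ -25536.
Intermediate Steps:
z = -54 (z = 27 - 3*27 = 27 - 81 = -54)
x(k, a) = (-73 + a)*(-3 + k)
I(O) = -1/133
x(171, (-32 + z) + 7) + I(-73) = (219 - 73*171 - 3*((-32 - 54) + 7) + ((-32 - 54) + 7)*171) - 1/133 = (219 - 12483 - 3*(-86 + 7) + (-86 + 7)*171) - 1/133 = (219 - 12483 - 3*(-79) - 79*171) - 1/133 = (219 - 12483 + 237 - 13509) - 1/133 = -25536 - 1/133 = -3396289/133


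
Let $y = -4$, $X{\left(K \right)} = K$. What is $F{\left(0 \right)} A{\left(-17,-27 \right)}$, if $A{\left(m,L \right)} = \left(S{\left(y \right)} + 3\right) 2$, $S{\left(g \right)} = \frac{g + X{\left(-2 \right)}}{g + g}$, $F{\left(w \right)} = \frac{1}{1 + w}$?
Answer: $\frac{15}{2} \approx 7.5$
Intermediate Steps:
$S{\left(g \right)} = \frac{-2 + g}{2 g}$ ($S{\left(g \right)} = \frac{g - 2}{g + g} = \frac{-2 + g}{2 g}$)
$A{\left(m,L \right)} = \frac{15}{2}$ ($A{\left(m,L \right)} = \left(\frac{-2 - 4}{2 \left(-4\right)} + 3\right) 2 = \left(\frac{1}{2} \left(- \frac{1}{4}\right) \left(-6\right) + 3\right) 2 = \left(\frac{3}{4} + 3\right) 2 = \frac{15}{4} \cdot 2 = \frac{15}{2}$)
$F{\left(0 \right)} A{\left(-17,-27 \right)} = \frac{1}{1 + 0} \cdot \frac{15}{2} = 1^{-1} \cdot \frac{15}{2} = 1 \cdot \frac{15}{2} = \frac{15}{2}$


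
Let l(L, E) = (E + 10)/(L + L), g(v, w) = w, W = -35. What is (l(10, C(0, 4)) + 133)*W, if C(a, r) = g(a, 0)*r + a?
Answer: -9345/2 ≈ -4672.5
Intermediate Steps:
C(a, r) = a (C(a, r) = 0*r + a = 0 + a = a)
l(L, E) = (10 + E)/(2*L) (l(L, E) = (10 + E)/((2*L)) = (10 + E)*(1/(2*L)) = (10 + E)/(2*L))
(l(10, C(0, 4)) + 133)*W = ((½)*(10 + 0)/10 + 133)*(-35) = ((½)*(⅒)*10 + 133)*(-35) = (½ + 133)*(-35) = (267/2)*(-35) = -9345/2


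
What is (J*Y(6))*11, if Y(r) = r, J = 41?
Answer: 2706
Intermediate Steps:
(J*Y(6))*11 = (41*6)*11 = 246*11 = 2706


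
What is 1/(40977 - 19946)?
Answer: 1/21031 ≈ 4.7549e-5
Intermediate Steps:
1/(40977 - 19946) = 1/21031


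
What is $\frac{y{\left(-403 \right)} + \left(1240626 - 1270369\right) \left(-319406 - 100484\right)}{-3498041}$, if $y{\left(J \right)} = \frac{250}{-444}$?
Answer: $- \frac{2772510995815}{776565102} \approx -3570.2$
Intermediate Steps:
$y{\left(J \right)} = - \frac{125}{222}$ ($y{\left(J \right)} = 250 \left(- \frac{1}{444}\right) = - \frac{125}{222}$)
$\frac{y{\left(-403 \right)} + \left(1240626 - 1270369\right) \left(-319406 - 100484\right)}{-3498041} = \frac{- \frac{125}{222} + \left(1240626 - 1270369\right) \left(-319406 - 100484\right)}{-3498041} = \left(- \frac{125}{222} - -12488788270\right) \left(- \frac{1}{3498041}\right) = \left(- \frac{125}{222} + 12488788270\right) \left(- \frac{1}{3498041}\right) = \frac{2772510995815}{222} \left(- \frac{1}{3498041}\right) = - \frac{2772510995815}{776565102}$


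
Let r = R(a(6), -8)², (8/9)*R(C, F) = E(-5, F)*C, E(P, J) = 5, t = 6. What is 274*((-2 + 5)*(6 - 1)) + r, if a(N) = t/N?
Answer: 265065/64 ≈ 4141.6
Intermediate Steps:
a(N) = 6/N
R(C, F) = 45*C/8 (R(C, F) = 9*(5*C)/8 = 45*C/8)
r = 2025/64 (r = (45*(6/6)/8)² = (45*(6*(⅙))/8)² = ((45/8)*1)² = (45/8)² = 2025/64 ≈ 31.641)
274*((-2 + 5)*(6 - 1)) + r = 274*((-2 + 5)*(6 - 1)) + 2025/64 = 274*(3*5) + 2025/64 = 274*15 + 2025/64 = 4110 + 2025/64 = 265065/64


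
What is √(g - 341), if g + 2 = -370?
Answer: I*√713 ≈ 26.702*I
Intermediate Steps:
g = -372 (g = -2 - 370 = -372)
√(g - 341) = √(-372 - 341) = √(-713) = I*√713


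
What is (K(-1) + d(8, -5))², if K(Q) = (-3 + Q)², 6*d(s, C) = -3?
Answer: 961/4 ≈ 240.25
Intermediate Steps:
d(s, C) = -½ (d(s, C) = (⅙)*(-3) = -½)
(K(-1) + d(8, -5))² = ((-3 - 1)² - ½)² = ((-4)² - ½)² = (16 - ½)² = (31/2)² = 961/4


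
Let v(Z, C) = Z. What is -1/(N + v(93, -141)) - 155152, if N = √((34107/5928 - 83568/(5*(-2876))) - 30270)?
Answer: 4*(-38788*√381731625327810290 + 12812568636205*I)/(√381731625327810290 - 330322980*I) ≈ -1.5515e+5 + 0.0044708*I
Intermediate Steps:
N = I*√381731625327810290/3551860 (N = √((34107*(1/5928) - 83568/(-14380)) - 30270) = √((11369/1976 - 83568*(-1/14380)) - 30270) = √((11369/1976 + 20892/3595) - 30270) = √(82154147/7103720 - 30270) = √(-214947450253/7103720) = I*√381731625327810290/3551860 ≈ 173.95*I)
-1/(N + v(93, -141)) - 155152 = -1/(I*√381731625327810290/3551860 + 93) - 155152 = -1/(93 + I*√381731625327810290/3551860) - 155152 = -155152 - 1/(93 + I*√381731625327810290/3551860)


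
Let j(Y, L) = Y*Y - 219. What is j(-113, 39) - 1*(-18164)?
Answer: 30714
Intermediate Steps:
j(Y, L) = -219 + Y**2 (j(Y, L) = Y**2 - 219 = -219 + Y**2)
j(-113, 39) - 1*(-18164) = (-219 + (-113)**2) - 1*(-18164) = (-219 + 12769) + 18164 = 12550 + 18164 = 30714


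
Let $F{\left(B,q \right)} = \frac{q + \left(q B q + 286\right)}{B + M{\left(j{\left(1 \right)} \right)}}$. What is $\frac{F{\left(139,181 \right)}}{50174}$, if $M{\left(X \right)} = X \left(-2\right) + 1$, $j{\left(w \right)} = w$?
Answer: $\frac{759041}{1154002} \approx 0.65775$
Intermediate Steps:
$M{\left(X \right)} = 1 - 2 X$ ($M{\left(X \right)} = - 2 X + 1 = 1 - 2 X$)
$F{\left(B,q \right)} = \frac{286 + q + B q^{2}}{-1 + B}$ ($F{\left(B,q \right)} = \frac{q + \left(q B q + 286\right)}{B + \left(1 - 2\right)} = \frac{q + \left(B q q + 286\right)}{B + \left(1 - 2\right)} = \frac{q + \left(B q^{2} + 286\right)}{B - 1} = \frac{q + \left(286 + B q^{2}\right)}{-1 + B} = \frac{286 + q + B q^{2}}{-1 + B}$)
$\frac{F{\left(139,181 \right)}}{50174} = \frac{\frac{1}{-1 + 139} \left(286 + 181 + 139 \cdot 181^{2}\right)}{50174} = \frac{286 + 181 + 139 \cdot 32761}{138} \cdot \frac{1}{50174} = \frac{286 + 181 + 4553779}{138} \cdot \frac{1}{50174} = \frac{1}{138} \cdot 4554246 \cdot \frac{1}{50174} = \frac{759041}{23} \cdot \frac{1}{50174} = \frac{759041}{1154002}$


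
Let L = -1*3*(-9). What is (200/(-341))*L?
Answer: -5400/341 ≈ -15.836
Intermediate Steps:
L = 27 (L = -3*(-9) = 27)
(200/(-341))*L = (200/(-341))*27 = (200*(-1/341))*27 = -200/341*27 = -5400/341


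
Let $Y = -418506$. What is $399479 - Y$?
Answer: $817985$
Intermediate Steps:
$399479 - Y = 399479 - -418506 = 399479 + 418506 = 817985$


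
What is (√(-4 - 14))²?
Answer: -18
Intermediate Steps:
(√(-4 - 14))² = (√(-18))² = (3*I*√2)² = -18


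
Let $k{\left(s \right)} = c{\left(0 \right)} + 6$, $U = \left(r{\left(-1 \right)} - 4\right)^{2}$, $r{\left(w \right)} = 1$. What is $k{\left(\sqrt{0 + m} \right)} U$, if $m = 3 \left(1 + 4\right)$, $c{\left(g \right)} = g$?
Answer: $54$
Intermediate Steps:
$m = 15$ ($m = 3 \cdot 5 = 15$)
$U = 9$ ($U = \left(1 - 4\right)^{2} = \left(-3\right)^{2} = 9$)
$k{\left(s \right)} = 6$ ($k{\left(s \right)} = 0 + 6 = 6$)
$k{\left(\sqrt{0 + m} \right)} U = 6 \cdot 9 = 54$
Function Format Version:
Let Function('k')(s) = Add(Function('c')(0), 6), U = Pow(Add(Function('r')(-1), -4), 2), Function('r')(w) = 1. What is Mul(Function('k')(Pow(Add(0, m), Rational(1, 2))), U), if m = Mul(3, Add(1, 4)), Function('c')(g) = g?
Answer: 54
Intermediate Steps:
m = 15 (m = Mul(3, 5) = 15)
U = 9 (U = Pow(Add(1, -4), 2) = Pow(-3, 2) = 9)
Function('k')(s) = 6 (Function('k')(s) = Add(0, 6) = 6)
Mul(Function('k')(Pow(Add(0, m), Rational(1, 2))), U) = Mul(6, 9) = 54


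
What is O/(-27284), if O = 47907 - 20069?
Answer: -13919/13642 ≈ -1.0203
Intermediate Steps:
O = 27838
O/(-27284) = 27838/(-27284) = 27838*(-1/27284) = -13919/13642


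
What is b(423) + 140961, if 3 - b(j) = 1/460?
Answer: 64843439/460 ≈ 1.4096e+5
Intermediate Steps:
b(j) = 1379/460 (b(j) = 3 - 1/460 = 1379/460)
b(423) + 140961 = 1379/460 + 140961 = 64843439/460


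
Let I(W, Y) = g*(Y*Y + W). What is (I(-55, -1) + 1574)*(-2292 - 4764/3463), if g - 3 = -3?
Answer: -12500645040/3463 ≈ -3.6098e+6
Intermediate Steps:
g = 0 (g = 3 - 3 = 0)
I(W, Y) = 0 (I(W, Y) = 0*(Y*Y + W) = 0*(Y**2 + W) = 0*(W + Y**2) = 0)
(I(-55, -1) + 1574)*(-2292 - 4764/3463) = (0 + 1574)*(-2292 - 4764/3463) = 1574*(-2292 - 4764*1/3463) = 1574*(-2292 - 4764/3463) = 1574*(-7941960/3463) = -12500645040/3463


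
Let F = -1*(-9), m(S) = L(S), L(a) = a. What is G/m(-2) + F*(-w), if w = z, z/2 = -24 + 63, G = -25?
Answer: -1379/2 ≈ -689.50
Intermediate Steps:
z = 78 (z = 2*(-24 + 63) = 2*39 = 78)
m(S) = S
w = 78
F = 9
G/m(-2) + F*(-w) = -25/(-2) + 9*(-1*78) = -25*(-1/2) + 9*(-78) = 25/2 - 702 = -1379/2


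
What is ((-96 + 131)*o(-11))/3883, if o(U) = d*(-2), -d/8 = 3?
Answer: 1680/3883 ≈ 0.43266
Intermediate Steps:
d = -24 (d = -8*3 = -24)
o(U) = 48 (o(U) = -24*(-2) = 48)
((-96 + 131)*o(-11))/3883 = ((-96 + 131)*48)/3883 = (35*48)*(1/3883) = 1680*(1/3883) = 1680/3883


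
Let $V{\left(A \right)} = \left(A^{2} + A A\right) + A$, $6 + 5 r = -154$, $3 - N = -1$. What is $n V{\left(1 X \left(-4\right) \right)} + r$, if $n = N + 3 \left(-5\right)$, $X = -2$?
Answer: $-1528$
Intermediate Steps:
$N = 4$ ($N = 3 - -1 = 3 + 1 = 4$)
$n = -11$ ($n = 4 + 3 \left(-5\right) = 4 - 15 = -11$)
$r = -32$ ($r = - \frac{6}{5} + \frac{1}{5} \left(-154\right) = - \frac{6}{5} - \frac{154}{5} = -32$)
$V{\left(A \right)} = A + 2 A^{2}$ ($V{\left(A \right)} = \left(A^{2} + A^{2}\right) + A = 2 A^{2} + A = A + 2 A^{2}$)
$n V{\left(1 X \left(-4\right) \right)} + r = - 11 \cdot 1 \left(-2\right) \left(-4\right) \left(1 + 2 \cdot 1 \left(-2\right) \left(-4\right)\right) - 32 = - 11 \left(-2\right) \left(-4\right) \left(1 + 2 \left(\left(-2\right) \left(-4\right)\right)\right) - 32 = - 11 \cdot 8 \left(1 + 2 \cdot 8\right) - 32 = - 11 \cdot 8 \left(1 + 16\right) - 32 = - 11 \cdot 8 \cdot 17 - 32 = \left(-11\right) 136 - 32 = -1496 - 32 = -1528$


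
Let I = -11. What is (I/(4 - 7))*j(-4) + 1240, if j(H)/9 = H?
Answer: 1108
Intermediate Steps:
j(H) = 9*H
(I/(4 - 7))*j(-4) + 1240 = (-11/(4 - 7))*(9*(-4)) + 1240 = (-11/(-3))*(-36) + 1240 = -1/3*(-11)*(-36) + 1240 = (11/3)*(-36) + 1240 = -132 + 1240 = 1108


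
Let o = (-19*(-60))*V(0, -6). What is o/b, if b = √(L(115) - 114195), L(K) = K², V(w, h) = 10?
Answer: -1140*I*√100970/10097 ≈ -35.876*I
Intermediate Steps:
o = 11400 (o = -19*(-60)*10 = 1140*10 = 11400)
b = I*√100970 (b = √(115² - 114195) = √(13225 - 114195) = √(-100970) = I*√100970 ≈ 317.76*I)
o/b = 11400/((I*√100970)) = 11400*(-I*√100970/100970) = -1140*I*√100970/10097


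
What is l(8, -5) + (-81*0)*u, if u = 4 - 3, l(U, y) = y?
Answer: -5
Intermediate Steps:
u = 1
l(8, -5) + (-81*0)*u = -5 - 81*0*1 = -5 + 0*1 = -5 + 0 = -5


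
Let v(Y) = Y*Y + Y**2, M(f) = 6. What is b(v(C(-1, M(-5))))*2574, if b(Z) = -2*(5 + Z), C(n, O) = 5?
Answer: -283140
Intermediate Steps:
v(Y) = 2*Y**2 (v(Y) = Y**2 + Y**2 = 2*Y**2)
b(Z) = -10 - 2*Z
b(v(C(-1, M(-5))))*2574 = (-10 - 4*5**2)*2574 = (-10 - 4*25)*2574 = (-10 - 2*50)*2574 = (-10 - 100)*2574 = -110*2574 = -283140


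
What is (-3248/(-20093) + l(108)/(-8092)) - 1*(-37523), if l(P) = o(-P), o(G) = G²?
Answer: 1525188099213/40648139 ≈ 37522.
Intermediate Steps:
l(P) = P² (l(P) = (-P)² = P²)
(-3248/(-20093) + l(108)/(-8092)) - 1*(-37523) = (-3248/(-20093) + 108²/(-8092)) - 1*(-37523) = (-3248*(-1/20093) + 11664*(-1/8092)) + 37523 = (3248/20093 - 2916/2023) + 37523 = -52020484/40648139 + 37523 = 1525188099213/40648139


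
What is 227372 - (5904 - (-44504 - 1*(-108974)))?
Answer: 285938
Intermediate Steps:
227372 - (5904 - (-44504 - 1*(-108974))) = 227372 - (5904 - (-44504 + 108974)) = 227372 - (5904 - 1*64470) = 227372 - (5904 - 64470) = 227372 - 1*(-58566) = 227372 + 58566 = 285938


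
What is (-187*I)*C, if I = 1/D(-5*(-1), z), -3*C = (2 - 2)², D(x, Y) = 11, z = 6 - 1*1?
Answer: 0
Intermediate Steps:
z = 5 (z = 6 - 1 = 5)
C = 0 (C = -(2 - 2)²/3 = -⅓*0² = -⅓*0 = 0)
I = 1/11 ≈ 0.090909
(-187*I)*C = -187*1/11*0 = -17*0 = 0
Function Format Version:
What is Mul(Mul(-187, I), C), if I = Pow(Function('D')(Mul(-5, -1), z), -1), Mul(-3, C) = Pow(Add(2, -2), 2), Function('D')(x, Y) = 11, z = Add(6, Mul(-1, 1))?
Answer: 0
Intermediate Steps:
z = 5 (z = Add(6, -1) = 5)
C = 0 (C = Mul(Rational(-1, 3), Pow(Add(2, -2), 2)) = Mul(Rational(-1, 3), Pow(0, 2)) = Mul(Rational(-1, 3), 0) = 0)
I = Rational(1, 11) (I = Pow(11, -1) = Rational(1, 11) ≈ 0.090909)
Mul(Mul(-187, I), C) = Mul(Mul(-187, Rational(1, 11)), 0) = Mul(-17, 0) = 0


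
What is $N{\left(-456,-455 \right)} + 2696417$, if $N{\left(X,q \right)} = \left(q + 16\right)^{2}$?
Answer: $2889138$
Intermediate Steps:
$N{\left(X,q \right)} = \left(16 + q\right)^{2}$
$N{\left(-456,-455 \right)} + 2696417 = \left(16 - 455\right)^{2} + 2696417 = \left(-439\right)^{2} + 2696417 = 192721 + 2696417 = 2889138$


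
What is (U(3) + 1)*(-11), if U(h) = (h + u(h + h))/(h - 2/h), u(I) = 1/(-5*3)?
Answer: -869/35 ≈ -24.829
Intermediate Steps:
u(I) = -1/15 (u(I) = 1/(-15) = -1/15)
U(h) = (-1/15 + h)/(h - 2/h) (U(h) = (h - 1/15)/(h - 2/h) = (-1/15 + h)/(h - 2/h))
(U(3) + 1)*(-11) = ((1/15)*3*(-1 + 15*3)/(-2 + 3²) + 1)*(-11) = ((1/15)*3*(-1 + 45)/(-2 + 9) + 1)*(-11) = ((1/15)*3*44/7 + 1)*(-11) = ((1/15)*3*(⅐)*44 + 1)*(-11) = (44/35 + 1)*(-11) = (79/35)*(-11) = -869/35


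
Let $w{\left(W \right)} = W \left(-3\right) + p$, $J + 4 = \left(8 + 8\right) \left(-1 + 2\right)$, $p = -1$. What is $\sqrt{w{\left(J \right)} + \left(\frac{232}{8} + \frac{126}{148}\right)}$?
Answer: $\frac{23 i \sqrt{74}}{74} \approx 2.6737 i$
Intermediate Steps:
$J = 12$ ($J = -4 + \left(8 + 8\right) \left(-1 + 2\right) = -4 + 16 \cdot 1 = -4 + 16 = 12$)
$w{\left(W \right)} = -1 - 3 W$ ($w{\left(W \right)} = W \left(-3\right) - 1 = - 3 W - 1 = -1 - 3 W$)
$\sqrt{w{\left(J \right)} + \left(\frac{232}{8} + \frac{126}{148}\right)} = \sqrt{\left(-1 - 36\right) + \left(\frac{232}{8} + \frac{126}{148}\right)} = \sqrt{\left(-1 - 36\right) + \left(232 \cdot \frac{1}{8} + 126 \cdot \frac{1}{148}\right)} = \sqrt{-37 + \left(29 + \frac{63}{74}\right)} = \sqrt{-37 + \frac{2209}{74}} = \sqrt{- \frac{529}{74}} = \frac{23 i \sqrt{74}}{74}$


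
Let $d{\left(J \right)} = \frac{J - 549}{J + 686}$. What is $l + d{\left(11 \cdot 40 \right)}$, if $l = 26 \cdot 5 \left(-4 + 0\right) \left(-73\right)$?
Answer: $\frac{42742851}{1126} \approx 37960.0$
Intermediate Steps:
$d{\left(J \right)} = \frac{-549 + J}{686 + J}$
$l = 37960$ ($l = 26 \cdot 5 \left(-4\right) \left(-73\right) = 26 \left(-20\right) \left(-73\right) = \left(-520\right) \left(-73\right) = 37960$)
$l + d{\left(11 \cdot 40 \right)} = 37960 + \frac{-549 + 11 \cdot 40}{686 + 11 \cdot 40} = 37960 + \frac{-549 + 440}{686 + 440} = 37960 + \frac{1}{1126} \left(-109\right) = 37960 - \frac{109}{1126} = \frac{42742851}{1126}$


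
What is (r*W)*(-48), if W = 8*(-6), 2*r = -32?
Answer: -36864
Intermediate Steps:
r = -16 (r = (1/2)*(-32) = -16)
W = -48
(r*W)*(-48) = -16*(-48)*(-48) = 768*(-48) = -36864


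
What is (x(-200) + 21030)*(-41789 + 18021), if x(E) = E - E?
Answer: -499841040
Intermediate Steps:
x(E) = 0
(x(-200) + 21030)*(-41789 + 18021) = (0 + 21030)*(-41789 + 18021) = 21030*(-23768) = -499841040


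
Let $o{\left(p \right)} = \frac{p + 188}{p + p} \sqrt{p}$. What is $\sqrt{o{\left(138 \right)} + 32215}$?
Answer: $\frac{\sqrt{613502460 + 22494 \sqrt{138}}}{138} \approx 179.52$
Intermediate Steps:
$o{\left(p \right)} = \frac{188 + p}{2 \sqrt{p}}$ ($o{\left(p \right)} = \frac{188 + p}{2 p} \sqrt{p} = \frac{188 + p}{2 \sqrt{p}}$)
$\sqrt{o{\left(138 \right)} + 32215} = \sqrt{\frac{188 + 138}{2 \sqrt{138}} + 32215} = \sqrt{\frac{1}{2} \frac{\sqrt{138}}{138} \cdot 326 + 32215} = \sqrt{\frac{163 \sqrt{138}}{138} + 32215} = \sqrt{32215 + \frac{163 \sqrt{138}}{138}}$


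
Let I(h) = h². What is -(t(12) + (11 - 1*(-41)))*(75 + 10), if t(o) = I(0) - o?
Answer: -3400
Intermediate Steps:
t(o) = -o (t(o) = 0² - o = 0 - o = -o)
-(t(12) + (11 - 1*(-41)))*(75 + 10) = -(-1*12 + (11 - 1*(-41)))*(75 + 10) = -(-12 + (11 + 41))*85 = -(-12 + 52)*85 = -40*85 = -1*3400 = -3400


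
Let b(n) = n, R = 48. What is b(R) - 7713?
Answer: -7665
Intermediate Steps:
b(R) - 7713 = 48 - 7713 = -7665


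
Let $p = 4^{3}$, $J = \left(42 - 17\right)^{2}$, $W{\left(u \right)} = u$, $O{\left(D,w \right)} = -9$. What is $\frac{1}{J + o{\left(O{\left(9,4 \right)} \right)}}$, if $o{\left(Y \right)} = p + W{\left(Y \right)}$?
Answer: $\frac{1}{680} \approx 0.0014706$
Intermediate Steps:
$J = 625$ ($J = 25^{2} = 625$)
$p = 64$
$o{\left(Y \right)} = 64 + Y$
$\frac{1}{J + o{\left(O{\left(9,4 \right)} \right)}} = \frac{1}{625 + \left(64 - 9\right)} = \frac{1}{625 + 55} = \frac{1}{680}$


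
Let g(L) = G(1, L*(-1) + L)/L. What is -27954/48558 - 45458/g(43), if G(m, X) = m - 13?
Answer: 7909641317/48558 ≈ 1.6289e+5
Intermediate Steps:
G(m, X) = -13 + m
g(L) = -12/L (g(L) = (-13 + 1)/L = -12/L)
-27954/48558 - 45458/g(43) = -27954/48558 - 45458/((-12/43)) = -27954*1/48558 - 45458/((-12*1/43)) = -4659/8093 - 45458/(-12/43) = -4659/8093 - 45458*(-43/12) = -4659/8093 + 977347/6 = 7909641317/48558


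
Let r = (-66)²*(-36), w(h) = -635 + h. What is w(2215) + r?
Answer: -155236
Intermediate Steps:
r = -156816 (r = 4356*(-36) = -156816)
w(2215) + r = (-635 + 2215) - 156816 = 1580 - 156816 = -155236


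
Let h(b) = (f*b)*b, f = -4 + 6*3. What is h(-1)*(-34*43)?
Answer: -20468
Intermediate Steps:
f = 14 (f = -4 + 18 = 14)
h(b) = 14*b² (h(b) = (14*b)*b = 14*b²)
h(-1)*(-34*43) = (14*(-1)²)*(-34*43) = (14*1)*(-1462) = 14*(-1462) = -20468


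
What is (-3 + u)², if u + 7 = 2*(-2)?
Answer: 196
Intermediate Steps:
u = -11 (u = -7 + 2*(-2) = -7 - 4 = -11)
(-3 + u)² = (-3 - 11)² = (-14)² = 196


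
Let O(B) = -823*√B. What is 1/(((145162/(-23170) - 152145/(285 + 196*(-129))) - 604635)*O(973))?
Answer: 13791115*√973/6677370393927640081 ≈ 6.4424e-11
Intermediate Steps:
1/(((145162/(-23170) - 152145/(285 + 196*(-129))) - 604635)*O(973)) = 1/(((145162/(-23170) - 152145/(285 + 196*(-129))) - 604635)*((-823*√973))) = (-√973/800779)/((145162*(-1/23170) - 152145/(285 - 25284)) - 604635) = (-√973/800779)/((-72581/11585 - 152145/(-24999)) - 604635) = (-√973/800779)/((-72581/11585 - 152145*(-1/24999)) - 604635) = (-√973/800779)/((-72581/11585 + 50715/8333) - 604635) = (-√973/800779)/(-17284198/96537805 - 604635) = (-√973/800779)/(-58370153010373/96537805) = -(-13791115)*√973/6677370393927640081 = 13791115*√973/6677370393927640081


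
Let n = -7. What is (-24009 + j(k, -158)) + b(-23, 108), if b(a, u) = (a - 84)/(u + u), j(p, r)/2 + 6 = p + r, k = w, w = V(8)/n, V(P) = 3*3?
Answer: -36802181/1512 ≈ -24340.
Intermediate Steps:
V(P) = 9
w = -9/7 (w = 9/(-7) = 9*(-⅐) = -9/7 ≈ -1.2857)
k = -9/7 ≈ -1.2857
j(p, r) = -12 + 2*p + 2*r (j(p, r) = -12 + 2*(p + r) = -12 + (2*p + 2*r) = -12 + 2*p + 2*r)
b(a, u) = (-84 + a)/(2*u) (b(a, u) = (-84 + a)/((2*u)) = (-84 + a)*(1/(2*u)) = (-84 + a)/(2*u))
(-24009 + j(k, -158)) + b(-23, 108) = (-24009 + (-12 + 2*(-9/7) + 2*(-158))) + (½)*(-84 - 23)/108 = (-24009 + (-12 - 18/7 - 316)) + (½)*(1/108)*(-107) = (-24009 - 2314/7) - 107/216 = -170377/7 - 107/216 = -36802181/1512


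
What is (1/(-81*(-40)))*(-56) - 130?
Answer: -52657/405 ≈ -130.02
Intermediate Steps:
(1/(-81*(-40)))*(-56) - 130 = -1/81*(-1/40)*(-56) - 130 = (1/3240)*(-56) - 130 = -7/405 - 130 = -52657/405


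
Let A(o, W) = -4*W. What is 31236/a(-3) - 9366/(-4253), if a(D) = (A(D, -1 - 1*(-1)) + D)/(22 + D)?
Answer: -841353118/4253 ≈ -1.9783e+5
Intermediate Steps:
a(D) = D/(22 + D) (a(D) = (-4*(-1 - 1*(-1)) + D)/(22 + D) = (-4*(-1 + 1) + D)/(22 + D) = (-4*0 + D)/(22 + D) = (0 + D)/(22 + D) = D/(22 + D))
31236/a(-3) - 9366/(-4253) = 31236/((-3/(22 - 3))) - 9366/(-4253) = 31236/((-3/19)) - 9366*(-1/4253) = 31236/((-3*1/19)) + 9366/4253 = 31236/(-3/19) + 9366/4253 = 31236*(-19/3) + 9366/4253 = -197828 + 9366/4253 = -841353118/4253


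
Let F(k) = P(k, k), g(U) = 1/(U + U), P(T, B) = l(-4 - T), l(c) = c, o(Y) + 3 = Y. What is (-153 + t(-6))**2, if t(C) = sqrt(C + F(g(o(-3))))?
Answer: (918 - I*sqrt(357))**2/36 ≈ 23399.0 - 963.62*I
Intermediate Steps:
o(Y) = -3 + Y
P(T, B) = -4 - T
g(U) = 1/(2*U)
F(k) = -4 - k
t(C) = sqrt(-47/12 + C) (t(C) = sqrt(C + (-4 - 1/(2*(-3 - 3)))) = sqrt(C + (-4 - 1/(2*(-6)))) = sqrt(C + (-4 - (-1)/(2*6))) = sqrt(C + (-4 - 1*(-1/12))) = sqrt(C + (-4 + 1/12)) = sqrt(C - 47/12) = sqrt(-47/12 + C))
(-153 + t(-6))**2 = (-153 + sqrt(-141 + 36*(-6))/6)**2 = (-153 + sqrt(-141 - 216)/6)**2 = (-153 + sqrt(-357)/6)**2 = (-153 + (I*sqrt(357))/6)**2 = (-153 + I*sqrt(357)/6)**2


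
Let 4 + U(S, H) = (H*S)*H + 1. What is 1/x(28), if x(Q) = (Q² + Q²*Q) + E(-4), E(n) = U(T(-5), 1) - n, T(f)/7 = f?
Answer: 1/22702 ≈ 4.4049e-5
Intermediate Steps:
T(f) = 7*f
U(S, H) = -3 + S*H² (U(S, H) = -4 + ((H*S)*H + 1) = -4 + (S*H² + 1) = -4 + (1 + S*H²) = -3 + S*H²)
E(n) = -38 - n (E(n) = (-3 + (7*(-5))*1²) - n = (-3 - 35*1) - n = (-3 - 35) - n = -38 - n)
x(Q) = -34 + Q² + Q³ (x(Q) = (Q² + Q²*Q) + (-38 - 1*(-4)) = (Q² + Q³) + (-38 + 4) = (Q² + Q³) - 34 = -34 + Q² + Q³)
1/x(28) = 1/(-34 + 28² + 28³) = 1/(-34 + 784 + 21952) = 1/22702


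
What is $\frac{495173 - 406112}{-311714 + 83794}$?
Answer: $- \frac{12723}{32560} \approx -0.39076$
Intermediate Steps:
$\frac{495173 - 406112}{-311714 + 83794} = \frac{89061}{-227920} = 89061 \left(- \frac{1}{227920}\right) = - \frac{12723}{32560}$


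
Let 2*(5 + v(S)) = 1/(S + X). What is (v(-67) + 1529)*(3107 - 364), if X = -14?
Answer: 677211041/162 ≈ 4.1803e+6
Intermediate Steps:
v(S) = -5 + 1/(2*(-14 + S)) (v(S) = -5 + 1/(2*(S - 14)) = -5 + 1/(2*(-14 + S)))
(v(-67) + 1529)*(3107 - 364) = ((141 - 10*(-67))/(2*(-14 - 67)) + 1529)*(3107 - 364) = ((½)*(141 + 670)/(-81) + 1529)*2743 = ((½)*(-1/81)*811 + 1529)*2743 = (-811/162 + 1529)*2743 = (246887/162)*2743 = 677211041/162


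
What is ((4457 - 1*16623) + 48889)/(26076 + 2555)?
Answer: 36723/28631 ≈ 1.2826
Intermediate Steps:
((4457 - 1*16623) + 48889)/(26076 + 2555) = ((4457 - 16623) + 48889)/28631 = (-12166 + 48889)*(1/28631) = 36723*(1/28631) = 36723/28631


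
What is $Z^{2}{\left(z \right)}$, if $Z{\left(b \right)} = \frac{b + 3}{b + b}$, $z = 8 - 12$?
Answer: $\frac{1}{64} \approx 0.015625$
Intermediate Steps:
$z = -4$
$Z{\left(b \right)} = \frac{3 + b}{2 b}$
$Z^{2}{\left(z \right)} = \left(\frac{3 - 4}{2 \left(-4\right)}\right)^{2} = \left(\frac{1}{2} \left(- \frac{1}{4}\right) \left(-1\right)\right)^{2} = \left(\frac{1}{8}\right)^{2} = \frac{1}{64}$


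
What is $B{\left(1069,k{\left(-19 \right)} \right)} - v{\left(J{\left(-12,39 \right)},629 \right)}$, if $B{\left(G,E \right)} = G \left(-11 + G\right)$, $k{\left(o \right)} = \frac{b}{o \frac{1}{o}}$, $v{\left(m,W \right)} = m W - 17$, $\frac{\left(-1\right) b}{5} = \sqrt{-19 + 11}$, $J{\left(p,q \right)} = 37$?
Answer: $1107746$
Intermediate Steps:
$b = - 10 i \sqrt{2}$ ($b = - 5 \sqrt{-19 + 11} = - 5 \sqrt{-8} = - 5 \cdot 2 i \sqrt{2} = - 10 i \sqrt{2} \approx - 14.142 i$)
$v{\left(m,W \right)} = -17 + W m$ ($v{\left(m,W \right)} = W m - 17 = -17 + W m$)
$k{\left(o \right)} = - 10 i \sqrt{2}$ ($k{\left(o \right)} = \frac{\left(-10\right) i \sqrt{2}}{o \frac{1}{o}} = \frac{\left(-10\right) i \sqrt{2}}{1} = - 10 i \sqrt{2} \cdot 1 = - 10 i \sqrt{2}$)
$B{\left(1069,k{\left(-19 \right)} \right)} - v{\left(J{\left(-12,39 \right)},629 \right)} = 1069 \left(-11 + 1069\right) - \left(-17 + 629 \cdot 37\right) = 1069 \cdot 1058 - \left(-17 + 23273\right) = 1131002 - 23256 = 1107746$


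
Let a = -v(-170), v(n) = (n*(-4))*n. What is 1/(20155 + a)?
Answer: 1/135755 ≈ 7.3662e-6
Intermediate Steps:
v(n) = -4*n² (v(n) = (-4*n)*n = -4*n²)
a = 115600 (a = -(-4)*(-170)² = -(-4)*28900 = -1*(-115600) = 115600)
1/(20155 + a) = 1/(20155 + 115600) = 1/135755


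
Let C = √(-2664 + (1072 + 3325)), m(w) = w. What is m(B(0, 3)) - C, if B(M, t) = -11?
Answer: -11 - √1733 ≈ -52.629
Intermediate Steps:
C = √1733 (C = √(-2664 + 4397) = √1733 ≈ 41.629)
m(B(0, 3)) - C = -11 - √1733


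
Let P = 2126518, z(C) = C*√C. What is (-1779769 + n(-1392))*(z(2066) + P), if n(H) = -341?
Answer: -3785435956980 - 3677707260*√2066 ≈ -3.9526e+12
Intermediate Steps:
z(C) = C^(3/2)
(-1779769 + n(-1392))*(z(2066) + P) = (-1779769 - 341)*(2066^(3/2) + 2126518) = -1780110*(2066*√2066 + 2126518) = -1780110*(2126518 + 2066*√2066) = -3785435956980 - 3677707260*√2066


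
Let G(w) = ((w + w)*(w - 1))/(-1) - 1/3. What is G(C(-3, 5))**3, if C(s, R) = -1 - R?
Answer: -16194277/27 ≈ -5.9979e+5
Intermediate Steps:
G(w) = -1/3 - 2*w*(-1 + w) (G(w) = ((2*w)*(-1 + w))*(-1) - 1*1/3 = (2*w*(-1 + w))*(-1) - 1/3 = -2*w*(-1 + w) - 1/3 = -1/3 - 2*w*(-1 + w))
G(C(-3, 5))**3 = (-1/3 - 2*(-1 - 1*5)**2 + 2*(-1 - 1*5))**3 = (-1/3 - 2*(-1 - 5)**2 + 2*(-1 - 5))**3 = (-1/3 - 2*(-6)**2 + 2*(-6))**3 = (-1/3 - 2*36 - 12)**3 = (-1/3 - 72 - 12)**3 = (-253/3)**3 = -16194277/27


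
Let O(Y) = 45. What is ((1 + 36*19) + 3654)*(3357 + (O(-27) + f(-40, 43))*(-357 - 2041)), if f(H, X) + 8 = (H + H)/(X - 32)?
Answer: -294743931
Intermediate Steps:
f(H, X) = -8 + 2*H/(-32 + X) (f(H, X) = -8 + (H + H)/(X - 32) = -8 + (2*H)/(-32 + X) = -8 + 2*H/(-32 + X))
((1 + 36*19) + 3654)*(3357 + (O(-27) + f(-40, 43))*(-357 - 2041)) = ((1 + 36*19) + 3654)*(3357 + (45 + 2*(128 - 40 - 4*43)/(-32 + 43))*(-357 - 2041)) = ((1 + 684) + 3654)*(3357 + (45 + 2*(128 - 40 - 172)/11)*(-2398)) = (685 + 3654)*(3357 + (45 + 2*(1/11)*(-84))*(-2398)) = 4339*(3357 + (45 - 168/11)*(-2398)) = 4339*(3357 + (327/11)*(-2398)) = 4339*(3357 - 71286) = 4339*(-67929) = -294743931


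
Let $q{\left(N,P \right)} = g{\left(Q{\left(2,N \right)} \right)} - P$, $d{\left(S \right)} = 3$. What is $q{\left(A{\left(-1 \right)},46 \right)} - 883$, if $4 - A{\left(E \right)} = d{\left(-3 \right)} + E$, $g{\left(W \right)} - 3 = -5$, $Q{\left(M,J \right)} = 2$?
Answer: $-931$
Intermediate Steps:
$g{\left(W \right)} = -2$ ($g{\left(W \right)} = 3 - 5 = -2$)
$A{\left(E \right)} = 1 - E$ ($A{\left(E \right)} = 4 - \left(3 + E\right) = 1 - E$)
$q{\left(N,P \right)} = -2 - P$
$q{\left(A{\left(-1 \right)},46 \right)} - 883 = \left(-2 - 46\right) - 883 = -48 - 883 = -931$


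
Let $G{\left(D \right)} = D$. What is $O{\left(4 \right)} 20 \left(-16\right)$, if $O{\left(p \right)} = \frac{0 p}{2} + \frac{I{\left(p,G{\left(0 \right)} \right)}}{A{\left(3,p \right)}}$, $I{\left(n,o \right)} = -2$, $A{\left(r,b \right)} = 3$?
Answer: $\frac{640}{3} \approx 213.33$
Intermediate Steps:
$O{\left(p \right)} = - \frac{2}{3}$ ($O{\left(p \right)} = \frac{0 p}{2} - \frac{2}{3} = 0 \cdot \frac{1}{2} - \frac{2}{3} = 0 - \frac{2}{3} = - \frac{2}{3}$)
$O{\left(4 \right)} 20 \left(-16\right) = \left(- \frac{2}{3}\right) 20 \left(-16\right) = \left(- \frac{40}{3}\right) \left(-16\right) = \frac{640}{3}$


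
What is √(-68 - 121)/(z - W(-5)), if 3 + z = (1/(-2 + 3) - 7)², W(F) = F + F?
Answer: 3*I*√21/43 ≈ 0.31971*I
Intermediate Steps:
W(F) = 2*F
z = 33 (z = -3 + (1/(-2 + 3) - 7)² = -3 + (1/1 - 7)² = -3 + (1 - 7)² = -3 + (-6)² = -3 + 36 = 33)
√(-68 - 121)/(z - W(-5)) = √(-68 - 121)/(33 - 2*(-5)) = √(-189)/(33 - 1*(-10)) = (3*I*√21)/(33 + 10) = (3*I*√21)/43 = (3*I*√21)*(1/43) = 3*I*√21/43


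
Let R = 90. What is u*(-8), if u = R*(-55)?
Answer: 39600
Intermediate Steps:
u = -4950 (u = 90*(-55) = -4950)
u*(-8) = -4950*(-8) = 39600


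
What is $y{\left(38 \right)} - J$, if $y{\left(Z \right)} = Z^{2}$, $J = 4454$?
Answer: $-3010$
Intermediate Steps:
$y{\left(38 \right)} - J = 38^{2} - 4454 = 1444 - 4454 = -3010$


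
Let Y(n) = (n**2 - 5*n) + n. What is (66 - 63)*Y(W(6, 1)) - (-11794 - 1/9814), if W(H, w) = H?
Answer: 116099621/9814 ≈ 11830.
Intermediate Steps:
Y(n) = n**2 - 4*n
(66 - 63)*Y(W(6, 1)) - (-11794 - 1/9814) = (66 - 63)*(6*(-4 + 6)) - (-11794 - 1/9814) = 3*(6*2) - (-11794 - 1*1/9814) = 3*12 - (-11794 - 1/9814) = 36 - 1*(-115746317/9814) = 36 + 115746317/9814 = 116099621/9814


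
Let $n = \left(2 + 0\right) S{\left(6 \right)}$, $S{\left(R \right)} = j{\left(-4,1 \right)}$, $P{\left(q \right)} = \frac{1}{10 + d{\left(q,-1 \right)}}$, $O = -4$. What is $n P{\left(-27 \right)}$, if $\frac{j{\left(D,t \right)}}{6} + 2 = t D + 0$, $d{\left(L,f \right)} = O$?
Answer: $-12$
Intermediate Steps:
$d{\left(L,f \right)} = -4$
$j{\left(D,t \right)} = -12 + 6 D t$ ($j{\left(D,t \right)} = -12 + 6 \left(t D + 0\right) = -12 + 6 \left(D t + 0\right) = -12 + 6 D t$)
$P{\left(q \right)} = \frac{1}{6}$ ($P{\left(q \right)} = \frac{1}{10 - 4} = \frac{1}{6}$)
$S{\left(R \right)} = -36$ ($S{\left(R \right)} = -12 + 6 \left(-4\right) 1 = -12 - 24 = -36$)
$n = -72$ ($n = \left(2 + 0\right) \left(-36\right) = 2 \left(-36\right) = -72$)
$n P{\left(-27 \right)} = \left(-72\right) \frac{1}{6} = -12$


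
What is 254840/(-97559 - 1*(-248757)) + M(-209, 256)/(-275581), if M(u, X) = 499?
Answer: 35076807119/20833648019 ≈ 1.6837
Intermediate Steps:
254840/(-97559 - 1*(-248757)) + M(-209, 256)/(-275581) = 254840/(-97559 - 1*(-248757)) + 499/(-275581) = 254840/(-97559 + 248757) + 499*(-1/275581) = 254840/151198 - 499/275581 = 254840*(1/151198) - 499/275581 = 127420/75599 - 499/275581 = 35076807119/20833648019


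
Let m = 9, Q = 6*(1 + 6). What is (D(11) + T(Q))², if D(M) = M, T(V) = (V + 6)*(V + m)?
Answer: 6046681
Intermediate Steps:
Q = 42 (Q = 6*7 = 42)
T(V) = (6 + V)*(9 + V) (T(V) = (V + 6)*(V + 9) = (6 + V)*(9 + V))
(D(11) + T(Q))² = (11 + (54 + 42² + 15*42))² = (11 + (54 + 1764 + 630))² = (11 + 2448)² = 2459² = 6046681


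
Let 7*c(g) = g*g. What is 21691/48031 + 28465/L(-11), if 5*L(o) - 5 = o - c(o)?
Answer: -47848548892/7829053 ≈ -6111.7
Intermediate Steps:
c(g) = g²/7 (c(g) = (g*g)/7 = g²/7)
L(o) = 1 - o²/35 + o/5 (L(o) = 1 + (o - o²/7)/5 = 1 + (-o²/35 + o/5) = 1 - o²/35 + o/5)
21691/48031 + 28465/L(-11) = 21691/48031 + 28465/(1 - 1/35*(-11)² + (⅕)*(-11)) = 21691*(1/48031) + 28465/(1 - 1/35*121 - 11/5) = 21691/48031 + 28465/(1 - 121/35 - 11/5) = 21691/48031 + 28465/(-163/35) = 21691/48031 + 28465*(-35/163) = 21691/48031 - 996275/163 = -47848548892/7829053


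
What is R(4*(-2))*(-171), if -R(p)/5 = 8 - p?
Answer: 13680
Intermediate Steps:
R(p) = -40 + 5*p (R(p) = -5*(8 - p) = -40 + 5*p)
R(4*(-2))*(-171) = (-40 + 5*(4*(-2)))*(-171) = (-40 + 5*(-8))*(-171) = (-40 - 40)*(-171) = -80*(-171) = 13680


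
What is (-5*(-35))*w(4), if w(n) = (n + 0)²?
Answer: 2800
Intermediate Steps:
w(n) = n²
(-5*(-35))*w(4) = -5*(-35)*4² = 175*16 = 2800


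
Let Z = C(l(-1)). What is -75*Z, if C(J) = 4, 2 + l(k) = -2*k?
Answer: -300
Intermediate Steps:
l(k) = -2 - 2*k
Z = 4
-75*Z = -75*4 = -300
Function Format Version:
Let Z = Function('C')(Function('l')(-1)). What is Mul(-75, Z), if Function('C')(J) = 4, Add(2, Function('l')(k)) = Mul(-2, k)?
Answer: -300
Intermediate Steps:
Function('l')(k) = Add(-2, Mul(-2, k))
Z = 4
Mul(-75, Z) = Mul(-75, 4) = -300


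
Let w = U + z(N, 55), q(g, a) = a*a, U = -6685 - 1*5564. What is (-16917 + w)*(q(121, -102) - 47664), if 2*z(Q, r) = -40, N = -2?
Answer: 1087470360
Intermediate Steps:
U = -12249 (U = -6685 - 5564 = -12249)
q(g, a) = a**2
z(Q, r) = -20 (z(Q, r) = (1/2)*(-40) = -20)
w = -12269 (w = -12249 - 20 = -12269)
(-16917 + w)*(q(121, -102) - 47664) = (-16917 - 12269)*((-102)**2 - 47664) = -29186*(10404 - 47664) = -29186*(-37260) = 1087470360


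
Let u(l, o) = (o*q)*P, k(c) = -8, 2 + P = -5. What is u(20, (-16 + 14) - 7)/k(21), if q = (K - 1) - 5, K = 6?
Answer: 0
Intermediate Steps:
P = -7 (P = -2 - 5 = -7)
q = 0 (q = (6 - 1) - 5 = 5 - 5 = 0)
u(l, o) = 0 (u(l, o) = (o*0)*(-7) = 0*(-7) = 0)
u(20, (-16 + 14) - 7)/k(21) = 0/(-8) = 0*(-1/8) = 0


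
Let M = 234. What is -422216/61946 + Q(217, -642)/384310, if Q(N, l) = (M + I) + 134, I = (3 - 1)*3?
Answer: -40559665789/5951616815 ≈ -6.8149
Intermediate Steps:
I = 6 (I = 2*3 = 6)
Q(N, l) = 374 (Q(N, l) = (234 + 6) + 134 = 240 + 134 = 374)
-422216/61946 + Q(217, -642)/384310 = -422216/61946 + 374/384310 = -422216*1/61946 + 374*(1/384310) = -211108/30973 + 187/192155 = -40559665789/5951616815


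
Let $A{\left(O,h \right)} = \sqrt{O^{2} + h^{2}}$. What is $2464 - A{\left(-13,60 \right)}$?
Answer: $2464 - \sqrt{3769} \approx 2402.6$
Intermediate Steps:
$2464 - A{\left(-13,60 \right)} = 2464 - \sqrt{\left(-13\right)^{2} + 60^{2}} = 2464 - \sqrt{169 + 3600} = 2464 - \sqrt{3769}$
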